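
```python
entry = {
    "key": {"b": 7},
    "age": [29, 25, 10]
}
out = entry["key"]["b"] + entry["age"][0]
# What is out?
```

Trace:
`entry = { ...` → entry = {'key': {'b': 7}, 'age': [29, 25, 10]}
`out = entry["key"]["b"] + entry["age"][0]` → out = 36
So out = 36

Answer: 36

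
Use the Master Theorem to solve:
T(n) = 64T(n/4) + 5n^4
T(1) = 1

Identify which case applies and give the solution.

a=64, b=4, f(n)=5n^4. log_4(64) = 3. Since c=4 > 3 and the regularity condition holds (64(n/4)^4 = (64/4^4)n^4 with 64/4^4 < 1), Case 3 applies: T(n) = Θ(f(n)) = O(n^4).

Answer: O(n^4) - Case 3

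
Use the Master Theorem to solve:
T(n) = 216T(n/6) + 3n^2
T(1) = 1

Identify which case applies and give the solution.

a=216, b=6, f(n)=3n^2. log_6(216) = 3. Since c=2 < 3, Case 1 applies: T(n) = Θ(n^log_b(a)) = O(n^3).

Answer: O(n^3) - Case 1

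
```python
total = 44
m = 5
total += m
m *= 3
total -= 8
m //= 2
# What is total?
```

Trace:
`total = 44` → total = 44
`m = 5` → m = 5
`total += m` → total = 49
`m *= 3` → m = 15
`total -= 8` → total = 41
`m //= 2` → m = 7
So total = 41

Answer: 41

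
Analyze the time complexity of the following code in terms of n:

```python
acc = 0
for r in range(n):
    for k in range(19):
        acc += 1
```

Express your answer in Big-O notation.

Each loop level contributes: n × 1. Multiplying the contributions gives O(n).

Answer: O(n)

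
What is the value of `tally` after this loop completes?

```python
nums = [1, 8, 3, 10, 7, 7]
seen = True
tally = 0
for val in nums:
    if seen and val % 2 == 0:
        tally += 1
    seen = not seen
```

Count even values at even positions
`tally` takes the values: 0

Answer: 0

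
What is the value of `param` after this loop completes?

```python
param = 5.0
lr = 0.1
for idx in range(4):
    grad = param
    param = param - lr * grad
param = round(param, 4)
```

Gradient descent: w = 5.0 * (1 - 0.1)^4
`param` takes the values: 5.0 → 4.5 → 4.05 → 3.645 → 3.2805

Answer: 3.2805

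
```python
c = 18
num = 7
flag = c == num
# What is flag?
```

Trace:
`c = 18` → c = 18
`num = 7` → num = 7
`flag = c == num` → flag = False
So flag = False

Answer: False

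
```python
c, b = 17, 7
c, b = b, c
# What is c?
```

Trace:
`c, b = 17, 7` → c = 17; b = 7
`c, b = b, c` → c = 7; b = 17
So c = 7

Answer: 7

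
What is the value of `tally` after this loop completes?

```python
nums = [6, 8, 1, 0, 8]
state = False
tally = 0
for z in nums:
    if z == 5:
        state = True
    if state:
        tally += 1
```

Count elements after first 5 in [6, 8, 1, 0, 8]
`tally` takes the values: 0

Answer: 0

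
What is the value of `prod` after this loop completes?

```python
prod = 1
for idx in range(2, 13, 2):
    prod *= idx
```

Product of even numbers 2 to 12
`prod` takes the values: 1 → 2 → 8 → 48 → 384 → 3840 → 46080

Answer: 46080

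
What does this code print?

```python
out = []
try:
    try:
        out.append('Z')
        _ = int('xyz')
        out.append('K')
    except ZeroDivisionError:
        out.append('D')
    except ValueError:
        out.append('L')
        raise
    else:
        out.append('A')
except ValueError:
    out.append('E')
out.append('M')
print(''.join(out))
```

Execution trace: 'Z' (inner try body) → 'L' (inner except ValueError) → 'E' (outer except ValueError) → 'M' (after the try/except). Output: ZLEM

Answer: ZLEM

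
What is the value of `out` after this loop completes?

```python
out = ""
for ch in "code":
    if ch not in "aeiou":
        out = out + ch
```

Remove vowels from 'code'
`out` takes the values: "" → "c" → "cd"

Answer: "cd"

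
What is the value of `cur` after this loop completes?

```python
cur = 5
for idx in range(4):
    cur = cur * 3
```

Multiply by 3, 4 times: 5 * 3^4 = 405
`cur` takes the values: 5 → 15 → 45 → 135 → 405

Answer: 405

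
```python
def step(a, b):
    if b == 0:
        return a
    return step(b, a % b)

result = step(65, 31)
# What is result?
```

step(65, 31) -> step(31, 3) -> step(3, 1) -> step(1, 0) -> 1

Answer: 1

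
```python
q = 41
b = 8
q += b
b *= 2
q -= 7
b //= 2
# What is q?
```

Trace:
`q = 41` → q = 41
`b = 8` → b = 8
`q += b` → q = 49
`b *= 2` → b = 16
`q -= 7` → q = 42
`b //= 2` → b = 8
So q = 42

Answer: 42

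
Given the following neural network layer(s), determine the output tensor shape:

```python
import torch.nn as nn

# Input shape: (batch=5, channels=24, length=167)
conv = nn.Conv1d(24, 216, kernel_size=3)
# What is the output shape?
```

Input: (5, 24, 167) -> Output: (5, 216, 165)

Answer: (5, 216, 165)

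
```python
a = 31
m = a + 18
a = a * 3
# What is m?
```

Trace:
`a = 31` → a = 31
`m = a + 18` → m = 49
`a = a * 3` → a = 93
So m = 49

Answer: 49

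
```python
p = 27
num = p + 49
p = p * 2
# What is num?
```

Trace:
`p = 27` → p = 27
`num = p + 49` → num = 76
`p = p * 2` → p = 54
So num = 76

Answer: 76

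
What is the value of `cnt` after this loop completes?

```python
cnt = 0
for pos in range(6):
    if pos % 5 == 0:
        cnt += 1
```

Count numbers divisible by 5 in range(6)
`cnt` takes the values: 0 → 1 → 2

Answer: 2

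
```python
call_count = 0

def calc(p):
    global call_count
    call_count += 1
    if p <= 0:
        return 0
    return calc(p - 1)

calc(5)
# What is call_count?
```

Linear recursion stepping by 1: 6 calls from p=5 down to ≤0.

Answer: 6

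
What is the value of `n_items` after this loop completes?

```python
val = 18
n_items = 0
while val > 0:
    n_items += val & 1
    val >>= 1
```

Count set bits in 18 (binary: 0b10010)
`n_items` takes the values: 0 → 1 → 2

Answer: 2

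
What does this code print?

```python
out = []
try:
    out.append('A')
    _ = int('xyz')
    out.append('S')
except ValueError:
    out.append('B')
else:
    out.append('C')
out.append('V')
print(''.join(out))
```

Execution trace: 'A' (try body) → 'B' (except ValueError) → 'V' (after the try/except). Output: ABV

Answer: ABV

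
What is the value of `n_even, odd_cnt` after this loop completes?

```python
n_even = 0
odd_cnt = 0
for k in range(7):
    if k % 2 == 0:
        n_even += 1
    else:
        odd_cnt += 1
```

Count evens and odds in range(7)
`n_even, odd_cnt` takes the values: (0, 0) → (1, 0) → (1, 1) → (2, 1) → (2, 2) → (3, 2) → (3, 3) → (4, 3)

Answer: 4, 3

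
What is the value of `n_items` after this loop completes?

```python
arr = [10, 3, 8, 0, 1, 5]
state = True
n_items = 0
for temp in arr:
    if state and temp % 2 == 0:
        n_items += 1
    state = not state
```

Count even values at even positions
`n_items` takes the values: 0 → 1 → 2

Answer: 2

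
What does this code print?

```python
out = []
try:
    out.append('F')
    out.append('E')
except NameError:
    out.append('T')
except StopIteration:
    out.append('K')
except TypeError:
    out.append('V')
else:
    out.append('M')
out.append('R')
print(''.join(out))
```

Execution trace: 'F' (try body) → 'E' (try body, no exception) → 'M' (else) → 'R' (after the try/except). Output: FEMR

Answer: FEMR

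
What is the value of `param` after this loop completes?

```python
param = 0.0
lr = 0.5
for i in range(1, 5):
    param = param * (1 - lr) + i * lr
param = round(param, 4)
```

Moving average with lr=0.5
`param` takes the values: 0.0 → 0.5 → 1.25 → 2.125 → 3.0625

Answer: 3.0625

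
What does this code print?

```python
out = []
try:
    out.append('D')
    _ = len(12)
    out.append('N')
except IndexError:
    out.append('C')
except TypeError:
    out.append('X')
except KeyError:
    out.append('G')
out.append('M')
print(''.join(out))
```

Execution trace: 'D' (try body) → 'X' (except TypeError) → 'M' (after the try/except). Output: DXM

Answer: DXM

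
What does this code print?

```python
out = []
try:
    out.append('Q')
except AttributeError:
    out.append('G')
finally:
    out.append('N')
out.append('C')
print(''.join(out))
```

Execution trace: 'Q' (try body, no exception) → 'N' (finally) → 'C' (after the try/except). Output: QNC

Answer: QNC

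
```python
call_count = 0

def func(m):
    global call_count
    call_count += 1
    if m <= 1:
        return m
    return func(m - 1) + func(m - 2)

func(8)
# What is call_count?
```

Calls(m) = 1 + Calls(m-1) + Calls(m-2); Calls(0)=Calls(1)=1. For m=8 this gives 67.

Answer: 67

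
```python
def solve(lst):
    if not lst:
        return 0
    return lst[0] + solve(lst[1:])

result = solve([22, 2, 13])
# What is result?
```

22 + 2 + 13 + 0 = 37

Answer: 37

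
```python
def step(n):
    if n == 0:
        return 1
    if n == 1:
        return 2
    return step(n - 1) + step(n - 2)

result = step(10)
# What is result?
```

Build up from base cases: step(0)=1, step(1)=2, step(2)=3, step(3)=5, step(4)=8, step(5)=13, step(6)=21, ..., step(10)=144

Answer: 144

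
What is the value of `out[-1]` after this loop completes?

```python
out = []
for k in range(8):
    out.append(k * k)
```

Last element of squares 0 to 7
`out` takes the values: [] → [0] → [0, 1] → [0, 1, 4] → [0, 1, 4, 9] → [0, 1, 4, 9, 16] → [0, 1, 4, 9, 16, 25] → [0, 1, 4, 9, 16, 25, 36] → [0, 1, 4, 9, 16, 25, 36, 49]
So `out[-1]` = 49

Answer: 49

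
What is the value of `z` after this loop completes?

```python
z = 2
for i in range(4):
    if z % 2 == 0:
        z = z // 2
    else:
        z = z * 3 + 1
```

Collatz-style transformation from 2
`z` takes the values: 2 → 1 → 4 → 2 → 1

Answer: 1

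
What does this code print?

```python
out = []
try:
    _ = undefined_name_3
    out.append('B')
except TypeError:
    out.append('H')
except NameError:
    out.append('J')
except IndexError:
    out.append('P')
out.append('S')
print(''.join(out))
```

Execution trace: 'J' (except NameError) → 'S' (after the try/except). Output: JS

Answer: JS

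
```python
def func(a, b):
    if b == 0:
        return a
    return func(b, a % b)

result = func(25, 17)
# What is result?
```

func(25, 17) -> func(17, 8) -> func(8, 1) -> func(1, 0) -> 1

Answer: 1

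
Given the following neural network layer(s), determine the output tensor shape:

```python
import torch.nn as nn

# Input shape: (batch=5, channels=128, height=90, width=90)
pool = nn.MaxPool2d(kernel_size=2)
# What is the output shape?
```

Input: (5, 128, 90, 90) -> Output: (5, 128, 45, 45)

Answer: (5, 128, 45, 45)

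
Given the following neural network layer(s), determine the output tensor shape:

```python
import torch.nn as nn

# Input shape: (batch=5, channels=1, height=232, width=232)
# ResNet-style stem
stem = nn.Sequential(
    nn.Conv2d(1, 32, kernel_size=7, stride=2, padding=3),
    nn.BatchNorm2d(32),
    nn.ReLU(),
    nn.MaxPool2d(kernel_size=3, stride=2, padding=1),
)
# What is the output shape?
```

Input: (5, 1, 232, 232) -> after Conv2d 7x7 stride=2: (5, 32, 116, 116) -> Output: (5, 32, 58, 58)

Answer: (5, 32, 58, 58)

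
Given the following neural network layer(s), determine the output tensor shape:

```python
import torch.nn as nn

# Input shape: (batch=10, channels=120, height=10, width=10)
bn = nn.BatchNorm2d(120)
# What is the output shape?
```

Input: (10, 120, 10, 10) -> Output: (10, 120, 10, 10)

Answer: (10, 120, 10, 10)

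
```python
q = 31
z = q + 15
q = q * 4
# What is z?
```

Trace:
`q = 31` → q = 31
`z = q + 15` → z = 46
`q = q * 4` → q = 124
So z = 46

Answer: 46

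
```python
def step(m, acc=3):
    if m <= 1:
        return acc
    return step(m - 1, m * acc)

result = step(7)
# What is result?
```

Accumulator trace (n, acc): (7, 3) -> (6, 21) -> (5, 126) -> (4, 630) -> (3, 2520) -> (2, 7560) -> (1, 15120) -> return 15120

Answer: 15120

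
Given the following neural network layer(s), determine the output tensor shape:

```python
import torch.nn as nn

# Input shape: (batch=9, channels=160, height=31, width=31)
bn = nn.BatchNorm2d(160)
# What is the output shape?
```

Input: (9, 160, 31, 31) -> Output: (9, 160, 31, 31)

Answer: (9, 160, 31, 31)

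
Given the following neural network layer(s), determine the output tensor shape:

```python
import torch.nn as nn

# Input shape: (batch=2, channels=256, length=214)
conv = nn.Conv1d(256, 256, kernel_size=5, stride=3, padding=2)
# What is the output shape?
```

Input: (2, 256, 214) -> Output: (2, 256, 72)

Answer: (2, 256, 72)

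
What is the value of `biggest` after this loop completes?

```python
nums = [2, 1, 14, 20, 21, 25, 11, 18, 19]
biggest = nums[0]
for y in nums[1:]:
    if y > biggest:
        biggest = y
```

Maximum of [2, 1, 14, 20, 21, 25, 11, 18, 19]
`biggest` takes the values: 2 → 14 → 20 → 21 → 25

Answer: 25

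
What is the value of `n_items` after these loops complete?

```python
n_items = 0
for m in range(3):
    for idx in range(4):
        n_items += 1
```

3 * 4 = 12
`n_items` takes the values: 0 → 1 → 2 → 3 → 4 → 5 → 6 → 7 → 8 → 9 → 10 → 11 → 12

Answer: 12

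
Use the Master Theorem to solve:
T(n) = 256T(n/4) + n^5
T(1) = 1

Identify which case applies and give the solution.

a=256, b=4, f(n)=n^5. log_4(256) = 4. Since c=5 > 4 and the regularity condition holds (256(n/4)^5 = (256/4^5)n^5 with 256/4^5 < 1), Case 3 applies: T(n) = Θ(f(n)) = O(n^5).

Answer: O(n^5) - Case 3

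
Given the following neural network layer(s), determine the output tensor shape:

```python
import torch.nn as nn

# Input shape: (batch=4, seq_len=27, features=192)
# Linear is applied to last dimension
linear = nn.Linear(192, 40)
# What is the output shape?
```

Input: (4, 27, 192) -> Output: (4, 27, 40)

Answer: (4, 27, 40)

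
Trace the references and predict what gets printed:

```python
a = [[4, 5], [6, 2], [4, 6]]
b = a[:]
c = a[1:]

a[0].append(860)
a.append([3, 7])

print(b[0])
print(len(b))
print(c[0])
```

Key concept: slice with nested mutation.
Step by step:
`a = [[4, 5], [6, 2], [4, 6]]` → a = [[4, 5], [6, 2], [4, 6]]
`b = a[:]` → b = [[4, 5], [6, 2], [4, 6]]
`c = a[1:]` → c = [[6, 2], [4, 6]]
`a[0].append(860)` → a = [[4, 5, 860], [6, 2], [4, 6]]; b = [[4, 5, 860], [6, 2], [4, 6]]
`a.append([3, 7])` → a = [[4, 5, 860], [6, 2], [4, 6], [3, 7]]
`print(b[0])` → prints [4, 5, 860]
`print(len(b))` → prints 3
`print(c[0])` → prints [6, 2]

Answer:
[4, 5, 860]
3
[6, 2]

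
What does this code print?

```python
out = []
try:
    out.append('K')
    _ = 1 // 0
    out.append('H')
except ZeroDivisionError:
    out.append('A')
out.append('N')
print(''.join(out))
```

Execution trace: 'K' (try body) → 'A' (except ZeroDivisionError) → 'N' (after the try/except). Output: KAN

Answer: KAN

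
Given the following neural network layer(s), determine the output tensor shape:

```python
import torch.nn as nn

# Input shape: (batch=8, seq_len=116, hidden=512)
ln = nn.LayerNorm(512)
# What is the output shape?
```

Input: (8, 116, 512) -> Output: (8, 116, 512)

Answer: (8, 116, 512)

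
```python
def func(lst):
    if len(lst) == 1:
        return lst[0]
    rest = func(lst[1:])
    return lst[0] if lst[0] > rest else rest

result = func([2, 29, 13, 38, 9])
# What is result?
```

Recursive max over [2, 29, 13, 38, 9] = 38

Answer: 38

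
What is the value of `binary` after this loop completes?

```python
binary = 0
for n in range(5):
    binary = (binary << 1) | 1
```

Build 5 consecutive 1-bits: 0b11111
`binary` takes the values: 0 → 1 → 3 → 7 → 15 → 31

Answer: 31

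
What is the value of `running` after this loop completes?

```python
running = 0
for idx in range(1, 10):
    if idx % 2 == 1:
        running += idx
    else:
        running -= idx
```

Add odd, subtract even
`running` takes the values: 0 → 1 → -1 → 2 → -2 → 3 → -3 → 4 → -4 → 5

Answer: 5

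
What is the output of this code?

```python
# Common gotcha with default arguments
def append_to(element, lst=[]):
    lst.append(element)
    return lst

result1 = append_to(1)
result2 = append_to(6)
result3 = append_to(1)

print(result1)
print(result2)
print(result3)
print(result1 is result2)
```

Key concept: mutable default argument gotcha.
Step by step:
`result1 = append_to(1)` → result1 = [1]
`result2 = append_to(6)` → result1 = [1, 6] (same object as result2); result2 = [1, 6] (same object as result1)
`result3 = append_to(1)` → result1 = [1, 6, 1] (same object as result2, result3); result2 = [1, 6, 1] (same object as result1, result3); result3 = [1, 6, 1] (same object as result1, result2)
`print(result1)` → prints [1, 6, 1]
`print(result2)` → prints [1, 6, 1]
`print(result3)` → prints [1, 6, 1]
`print(result1 is result2)` → prints True

Answer:
[1, 6, 1]
[1, 6, 1]
[1, 6, 1]
True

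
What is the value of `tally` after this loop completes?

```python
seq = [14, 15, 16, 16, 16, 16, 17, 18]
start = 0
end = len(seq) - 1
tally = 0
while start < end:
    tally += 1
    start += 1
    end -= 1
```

Iterations until pointers meet (list length 8)
`tally` takes the values: 0 → 1 → 2 → 3 → 4

Answer: 4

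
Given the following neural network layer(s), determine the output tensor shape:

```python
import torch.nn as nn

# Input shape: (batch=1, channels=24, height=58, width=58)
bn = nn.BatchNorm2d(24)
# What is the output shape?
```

Input: (1, 24, 58, 58) -> Output: (1, 24, 58, 58)

Answer: (1, 24, 58, 58)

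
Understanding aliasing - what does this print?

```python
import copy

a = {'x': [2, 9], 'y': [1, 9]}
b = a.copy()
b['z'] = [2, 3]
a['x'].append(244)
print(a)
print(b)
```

Key concept: shallow copy of dict with mutable values.
Step by step:
`a = {'x': [2, 9], 'y': [1, 9]}` → a = {'x': [2, 9], 'y': [1, 9]}
`b = a.copy()` → b = {'x': [2, 9], 'y': [1, 9]}
`b['z'] = [2, 3]` → b = {'x': [2, 9], 'y': [1, 9], 'z': [2, 3]}
`a['x'].append(244)` → a = {'x': [2, 9, 244], 'y': [1, 9]}; b = {'x': [2, 9, 244], 'y': [1, 9], 'z': [2, 3]}
`print(a)` → prints {'x': [2, 9, 244], 'y': [1, 9]}
`print(b)` → prints {'x': [2, 9, 244], 'y': [1, 9], 'z': [2, 3]}

Answer:
{'x': [2, 9, 244], 'y': [1, 9]}
{'x': [2, 9, 244], 'y': [1, 9], 'z': [2, 3]}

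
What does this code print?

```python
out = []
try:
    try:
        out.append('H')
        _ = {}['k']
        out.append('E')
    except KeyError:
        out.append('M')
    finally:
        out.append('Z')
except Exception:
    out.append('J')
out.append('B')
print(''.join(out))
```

Execution trace: 'H' (inner try body) → 'M' (inner except KeyError) → 'Z' (inner finally) → 'B' (after the try/except). Output: HMZB

Answer: HMZB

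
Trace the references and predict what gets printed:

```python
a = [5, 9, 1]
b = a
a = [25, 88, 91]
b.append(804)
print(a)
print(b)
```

Key concept: rebinding vs mutation: a is rebound to a new list, b still points at the original.
Step by step:
`a = [5, 9, 1]` → a = [5, 9, 1]
`b = a` → b = [5, 9, 1] (same object as a)
`a = [25, 88, 91]` → a = [25, 88, 91]
`b.append(804)` → b = [5, 9, 1, 804]
`print(a)` → prints [25, 88, 91]
`print(b)` → prints [5, 9, 1, 804]

Answer:
[25, 88, 91]
[5, 9, 1, 804]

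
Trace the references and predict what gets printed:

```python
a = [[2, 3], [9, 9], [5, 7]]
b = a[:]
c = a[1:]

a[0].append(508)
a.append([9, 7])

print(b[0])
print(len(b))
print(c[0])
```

Key concept: slice with nested mutation.
Step by step:
`a = [[2, 3], [9, 9], [5, 7]]` → a = [[2, 3], [9, 9], [5, 7]]
`b = a[:]` → b = [[2, 3], [9, 9], [5, 7]]
`c = a[1:]` → c = [[9, 9], [5, 7]]
`a[0].append(508)` → a = [[2, 3, 508], [9, 9], [5, 7]]; b = [[2, 3, 508], [9, 9], [5, 7]]
`a.append([9, 7])` → a = [[2, 3, 508], [9, 9], [5, 7], [9, 7]]
`print(b[0])` → prints [2, 3, 508]
`print(len(b))` → prints 3
`print(c[0])` → prints [9, 9]

Answer:
[2, 3, 508]
3
[9, 9]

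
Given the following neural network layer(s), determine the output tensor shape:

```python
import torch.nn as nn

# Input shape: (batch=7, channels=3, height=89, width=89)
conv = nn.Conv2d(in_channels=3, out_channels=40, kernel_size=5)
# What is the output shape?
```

Input: (7, 3, 89, 89) -> Output: (7, 40, 85, 85)

Answer: (7, 40, 85, 85)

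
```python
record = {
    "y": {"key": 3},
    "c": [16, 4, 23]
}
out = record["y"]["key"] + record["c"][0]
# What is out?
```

Trace:
`record = { ...` → record = {'y': {'key': 3}, 'c': [16, 4, 23]}
`out = record["y"]["key"] + record["c"][0]` → out = 19
So out = 19

Answer: 19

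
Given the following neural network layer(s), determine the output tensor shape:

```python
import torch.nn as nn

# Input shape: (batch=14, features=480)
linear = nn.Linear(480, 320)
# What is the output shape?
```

Input: (14, 480) -> Output: (14, 320)

Answer: (14, 320)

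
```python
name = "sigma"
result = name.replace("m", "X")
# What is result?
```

Trace:
`name = "sigma"` → name = 'sigma'
`result = name.replace("m", "X")` → result = 'sigXa'
So result = 'sigXa'

Answer: 'sigXa'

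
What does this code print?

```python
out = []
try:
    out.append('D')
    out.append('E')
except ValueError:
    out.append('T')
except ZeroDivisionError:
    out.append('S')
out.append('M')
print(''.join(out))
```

Execution trace: 'D' (try body) → 'E' (try body, no exception) → 'M' (after the try/except). Output: DEM

Answer: DEM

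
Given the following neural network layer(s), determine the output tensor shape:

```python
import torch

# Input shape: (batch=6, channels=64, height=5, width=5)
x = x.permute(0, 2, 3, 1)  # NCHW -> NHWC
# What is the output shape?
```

Input: (6, 64, 5, 5) -> Output: (6, 5, 5, 64)

Answer: (6, 5, 5, 64)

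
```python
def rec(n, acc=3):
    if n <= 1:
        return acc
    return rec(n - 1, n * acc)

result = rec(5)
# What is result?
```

Accumulator trace (n, acc): (5, 3) -> (4, 15) -> (3, 60) -> (2, 180) -> (1, 360) -> return 360

Answer: 360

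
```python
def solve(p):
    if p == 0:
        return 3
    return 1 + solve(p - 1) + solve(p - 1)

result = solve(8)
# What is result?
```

solve(p) = 1 + 2·solve(p-1), solve(0)=3. Closed form: (3+1)·2^8 - 1 = 1023.

Answer: 1023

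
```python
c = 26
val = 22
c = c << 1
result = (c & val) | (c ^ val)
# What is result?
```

Trace:
`c = 26` → c = 26
`val = 22` → val = 22
`c = c << 1` → c = 52
`result = (c & val) | (c ^ val)` → result = 54
So result = 54

Answer: 54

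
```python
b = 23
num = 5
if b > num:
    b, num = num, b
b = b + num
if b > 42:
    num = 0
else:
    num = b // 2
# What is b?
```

Trace:
`b = 23` → b = 23
`num = 5` → num = 5
`if b > num: ...` → b > num is True → b = 5; num = 23
`b = b + num` → b = 28
`if b > 42: ...` → b > 42 is False, take else branch → num = 14
So b = 28

Answer: 28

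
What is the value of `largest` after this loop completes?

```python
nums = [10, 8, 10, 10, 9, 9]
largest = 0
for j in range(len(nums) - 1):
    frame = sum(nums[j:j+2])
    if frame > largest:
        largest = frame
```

Max sum of 2-element window in [10, 8, 10, 10, 9, 9]
`largest` takes the values: 0 → 18 → 20

Answer: 20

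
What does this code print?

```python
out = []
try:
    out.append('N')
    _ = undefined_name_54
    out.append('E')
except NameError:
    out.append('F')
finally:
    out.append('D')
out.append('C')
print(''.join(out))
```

Execution trace: 'N' (try body) → 'F' (except NameError) → 'D' (finally) → 'C' (after the try/except). Output: NFDC

Answer: NFDC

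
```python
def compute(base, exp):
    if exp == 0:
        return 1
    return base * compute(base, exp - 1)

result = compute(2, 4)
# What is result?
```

compute(2, 4) = 2 * 2 * 2 * 2 = 16

Answer: 16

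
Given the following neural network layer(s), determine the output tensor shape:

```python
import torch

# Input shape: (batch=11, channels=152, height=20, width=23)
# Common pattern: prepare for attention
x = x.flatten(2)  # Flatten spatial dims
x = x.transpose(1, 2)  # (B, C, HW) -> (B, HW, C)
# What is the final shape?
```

Input: (11, 152, 20, 23) -> after flatten(2): (11, 152, 460) -> Output: (11, 460, 152)

Answer: (11, 460, 152)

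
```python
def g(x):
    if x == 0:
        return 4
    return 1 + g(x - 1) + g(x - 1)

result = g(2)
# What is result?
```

g(x) = 1 + 2·g(x-1), g(0)=4. Closed form: (4+1)·2^2 - 1 = 19.

Answer: 19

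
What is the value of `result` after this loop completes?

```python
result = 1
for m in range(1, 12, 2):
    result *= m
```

Product of 1, 3, 5, ... up to 11
`result` takes the values: 1 → 3 → 15 → 105 → 945 → 10395

Answer: 10395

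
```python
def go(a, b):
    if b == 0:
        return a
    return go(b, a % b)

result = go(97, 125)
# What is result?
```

go(97, 125) -> go(125, 97) -> go(97, 28) -> go(28, 13) -> go(13, 2) -> go(2, 1) -> go(1, 0) -> 1

Answer: 1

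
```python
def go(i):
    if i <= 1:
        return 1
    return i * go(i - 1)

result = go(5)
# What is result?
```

go(5) = 5 * 4 * 3 * 2 * 1 = 120

Answer: 120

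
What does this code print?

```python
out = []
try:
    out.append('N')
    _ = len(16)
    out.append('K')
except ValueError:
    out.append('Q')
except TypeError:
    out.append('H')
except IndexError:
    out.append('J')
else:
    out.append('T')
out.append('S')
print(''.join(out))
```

Execution trace: 'N' (try body) → 'H' (except TypeError) → 'S' (after the try/except). Output: NHS

Answer: NHS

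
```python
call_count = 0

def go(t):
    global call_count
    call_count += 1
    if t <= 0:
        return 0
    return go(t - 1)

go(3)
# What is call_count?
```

Linear recursion stepping by 1: 4 calls from t=3 down to ≤0.

Answer: 4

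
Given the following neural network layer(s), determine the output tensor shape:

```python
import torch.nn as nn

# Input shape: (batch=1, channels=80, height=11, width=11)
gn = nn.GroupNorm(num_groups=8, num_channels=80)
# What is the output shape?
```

Input: (1, 80, 11, 11) -> Output: (1, 80, 11, 11)

Answer: (1, 80, 11, 11)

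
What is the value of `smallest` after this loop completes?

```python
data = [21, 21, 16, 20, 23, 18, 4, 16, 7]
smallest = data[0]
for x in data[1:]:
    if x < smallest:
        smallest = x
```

Minimum of [21, 21, 16, 20, 23, 18, 4, 16, 7]
`smallest` takes the values: 21 → 16 → 4

Answer: 4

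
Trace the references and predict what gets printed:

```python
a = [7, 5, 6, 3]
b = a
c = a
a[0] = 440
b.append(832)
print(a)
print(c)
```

Key concept: multiple aliases.
Step by step:
`a = [7, 5, 6, 3]` → a = [7, 5, 6, 3]
`b = a` → b = [7, 5, 6, 3] (same object as a)
`c = a` → c = [7, 5, 6, 3] (same object as a, b)
`a[0] = 440` → a = [440, 5, 6, 3] (same object as b, c); b = [440, 5, 6, 3] (same object as a, c); c = [440, 5, 6, 3] (same object as a, b)
`b.append(832)` → a = [440, 5, 6, 3, 832] (same object as b, c); b = [440, 5, 6, 3, 832] (same object as a, c); c = [440, 5, 6, 3, 832] (same object as a, b)
`print(a)` → prints [440, 5, 6, 3, 832]
`print(c)` → prints [440, 5, 6, 3, 832]

Answer:
[440, 5, 6, 3, 832]
[440, 5, 6, 3, 832]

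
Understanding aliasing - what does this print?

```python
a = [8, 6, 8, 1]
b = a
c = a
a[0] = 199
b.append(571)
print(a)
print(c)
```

Key concept: multiple aliases.
Step by step:
`a = [8, 6, 8, 1]` → a = [8, 6, 8, 1]
`b = a` → b = [8, 6, 8, 1] (same object as a)
`c = a` → c = [8, 6, 8, 1] (same object as a, b)
`a[0] = 199` → a = [199, 6, 8, 1] (same object as b, c); b = [199, 6, 8, 1] (same object as a, c); c = [199, 6, 8, 1] (same object as a, b)
`b.append(571)` → a = [199, 6, 8, 1, 571] (same object as b, c); b = [199, 6, 8, 1, 571] (same object as a, c); c = [199, 6, 8, 1, 571] (same object as a, b)
`print(a)` → prints [199, 6, 8, 1, 571]
`print(c)` → prints [199, 6, 8, 1, 571]

Answer:
[199, 6, 8, 1, 571]
[199, 6, 8, 1, 571]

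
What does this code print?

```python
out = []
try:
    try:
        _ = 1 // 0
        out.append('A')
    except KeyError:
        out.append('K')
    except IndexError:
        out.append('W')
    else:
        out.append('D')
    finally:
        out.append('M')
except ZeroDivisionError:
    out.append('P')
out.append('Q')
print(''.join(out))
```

Execution trace: 'M' (finally) → 'P' (outer except ZeroDivisionError) → 'Q' (after the try/except). Output: MPQ

Answer: MPQ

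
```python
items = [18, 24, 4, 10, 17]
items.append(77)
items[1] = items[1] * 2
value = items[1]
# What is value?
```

Trace:
`items = [18, 24, 4, 10, 17]` → items = [18, 24, 4, 10, 17]
`items.append(77)` → items = [18, 24, 4, 10, 17, 77]
`items[1] = items[1] * 2` → items = [18, 48, 4, 10, 17, 77]
`value = items[1]` → value = 48
So value = 48

Answer: 48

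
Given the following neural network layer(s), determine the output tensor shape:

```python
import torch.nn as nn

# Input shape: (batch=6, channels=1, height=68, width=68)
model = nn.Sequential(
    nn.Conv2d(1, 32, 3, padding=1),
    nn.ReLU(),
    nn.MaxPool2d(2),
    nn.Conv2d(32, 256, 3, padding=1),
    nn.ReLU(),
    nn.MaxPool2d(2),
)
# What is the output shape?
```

Input: (6, 1, 68, 68) -> after first Conv2d: (6, 32, 68, 68) -> after first MaxPool2d: (6, 32, 34, 34) -> after second Conv2d: (6, 256, 34, 34) -> Output: (6, 256, 17, 17)

Answer: (6, 256, 17, 17)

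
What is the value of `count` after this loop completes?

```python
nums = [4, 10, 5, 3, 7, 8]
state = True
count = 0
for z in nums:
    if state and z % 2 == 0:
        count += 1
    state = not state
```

Count even values at even positions
`count` takes the values: 0 → 1

Answer: 1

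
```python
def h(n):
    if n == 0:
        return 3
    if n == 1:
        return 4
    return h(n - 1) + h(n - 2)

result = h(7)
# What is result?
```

Build up from base cases: h(0)=3, h(1)=4, h(2)=7, h(3)=11, h(4)=18, h(5)=29, h(6)=47, ..., h(7)=76

Answer: 76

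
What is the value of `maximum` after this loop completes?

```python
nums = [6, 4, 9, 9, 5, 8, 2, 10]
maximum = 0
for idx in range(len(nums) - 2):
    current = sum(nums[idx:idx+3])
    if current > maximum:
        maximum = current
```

Max sum of 3-element window in [6, 4, 9, 9, 5, 8, 2, 10]
`maximum` takes the values: 0 → 19 → 22 → 23

Answer: 23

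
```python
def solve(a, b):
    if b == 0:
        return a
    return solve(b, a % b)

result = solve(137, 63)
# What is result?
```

solve(137, 63) -> solve(63, 11) -> solve(11, 8) -> solve(8, 3) -> solve(3, 2) -> solve(2, 1) -> solve(1, 0) -> 1

Answer: 1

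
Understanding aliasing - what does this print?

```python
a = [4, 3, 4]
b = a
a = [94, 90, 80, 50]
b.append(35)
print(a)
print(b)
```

Key concept: rebinding vs mutation: a is rebound to a new list, b still points at the original.
Step by step:
`a = [4, 3, 4]` → a = [4, 3, 4]
`b = a` → b = [4, 3, 4] (same object as a)
`a = [94, 90, 80, 50]` → a = [94, 90, 80, 50]
`b.append(35)` → b = [4, 3, 4, 35]
`print(a)` → prints [94, 90, 80, 50]
`print(b)` → prints [4, 3, 4, 35]

Answer:
[94, 90, 80, 50]
[4, 3, 4, 35]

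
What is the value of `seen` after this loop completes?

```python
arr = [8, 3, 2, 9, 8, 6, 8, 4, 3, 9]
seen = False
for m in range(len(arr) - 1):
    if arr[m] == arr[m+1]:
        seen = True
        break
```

Check consecutive duplicates in [8, 3, 2, 9, 8, 6, 8, 4, 3, 9]
`seen` takes the values: False

Answer: False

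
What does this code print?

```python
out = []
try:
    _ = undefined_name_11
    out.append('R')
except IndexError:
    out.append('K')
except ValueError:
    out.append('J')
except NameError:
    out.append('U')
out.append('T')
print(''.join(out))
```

Execution trace: 'U' (except NameError) → 'T' (after the try/except). Output: UT

Answer: UT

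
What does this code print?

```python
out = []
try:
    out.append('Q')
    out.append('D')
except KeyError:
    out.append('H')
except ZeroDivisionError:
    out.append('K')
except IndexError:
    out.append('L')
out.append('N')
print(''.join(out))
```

Execution trace: 'Q' (try body) → 'D' (try body, no exception) → 'N' (after the try/except). Output: QDN

Answer: QDN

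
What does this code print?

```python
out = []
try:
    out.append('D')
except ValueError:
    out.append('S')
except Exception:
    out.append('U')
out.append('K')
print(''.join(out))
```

Execution trace: 'D' (try body, no exception) → 'K' (after the try/except). Output: DK

Answer: DK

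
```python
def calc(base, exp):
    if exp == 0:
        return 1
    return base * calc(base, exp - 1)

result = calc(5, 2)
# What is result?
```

calc(5, 2) = 5 * 5 = 25

Answer: 25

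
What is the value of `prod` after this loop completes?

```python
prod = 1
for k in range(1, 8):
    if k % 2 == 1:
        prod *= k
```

Product of odd numbers 1 to 7
`prod` takes the values: 1 → 3 → 15 → 105

Answer: 105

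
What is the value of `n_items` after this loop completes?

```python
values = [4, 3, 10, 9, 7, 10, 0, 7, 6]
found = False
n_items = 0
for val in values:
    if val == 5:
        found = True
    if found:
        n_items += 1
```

Count elements after first 5 in [4, 3, 10, 9, 7, 10, 0, 7, 6]
`n_items` takes the values: 0

Answer: 0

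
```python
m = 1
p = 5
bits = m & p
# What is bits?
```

Trace:
`m = 1` → m = 1
`p = 5` → p = 5
`bits = m & p` → bits = 1
So bits = 1

Answer: 1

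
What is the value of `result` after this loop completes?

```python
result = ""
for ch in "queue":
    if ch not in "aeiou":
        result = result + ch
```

Remove vowels from 'queue'
`result` takes the values: "" → "q"

Answer: "q"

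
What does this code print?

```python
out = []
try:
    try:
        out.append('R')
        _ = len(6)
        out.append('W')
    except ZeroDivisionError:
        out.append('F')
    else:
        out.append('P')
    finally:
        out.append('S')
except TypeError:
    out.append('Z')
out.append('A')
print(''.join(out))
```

Execution trace: 'R' (try body) → 'S' (finally) → 'Z' (outer except TypeError) → 'A' (after the try/except). Output: RSZA

Answer: RSZA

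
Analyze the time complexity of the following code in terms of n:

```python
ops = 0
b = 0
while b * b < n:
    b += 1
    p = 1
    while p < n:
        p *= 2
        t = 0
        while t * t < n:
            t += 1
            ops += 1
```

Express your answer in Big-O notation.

Each loop level contributes: √n × log n × √n. Multiplying the contributions gives O(n log n).

Answer: O(n log n)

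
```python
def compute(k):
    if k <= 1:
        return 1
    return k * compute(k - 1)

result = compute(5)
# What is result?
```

compute(5) = 5 * 4 * 3 * 2 * 1 = 120

Answer: 120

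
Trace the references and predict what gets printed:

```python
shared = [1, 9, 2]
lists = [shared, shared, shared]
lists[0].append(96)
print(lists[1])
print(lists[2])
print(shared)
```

Key concept: list of same reference.
Step by step:
`shared = [1, 9, 2]` → shared = [1, 9, 2]
`lists = [shared, shared, shared]` → lists = [[1, 9, 2], [1, 9, 2], [1, 9, 2]]
`lists[0].append(96)` → shared = [1, 9, 2, 96]; lists = [[1, 9, 2, 96], [1, 9, 2, 96], [1, 9, 2, 96]]
`print(lists[1])` → prints [1, 9, 2, 96]
`print(lists[2])` → prints [1, 9, 2, 96]
`print(shared)` → prints [1, 9, 2, 96]

Answer:
[1, 9, 2, 96]
[1, 9, 2, 96]
[1, 9, 2, 96]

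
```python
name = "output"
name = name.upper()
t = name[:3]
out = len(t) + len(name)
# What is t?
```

Trace:
`name = "output"` → name = 'output'
`name = name.upper()` → name = 'OUTPUT'
`t = name[:3]` → t = 'OUT'
`out = len(t) + len(name)` → out = 9
So t = 'OUT'

Answer: 'OUT'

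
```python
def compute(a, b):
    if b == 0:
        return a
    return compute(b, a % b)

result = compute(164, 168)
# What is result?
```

compute(164, 168) -> compute(168, 164) -> compute(164, 4) -> compute(4, 0) -> 4

Answer: 4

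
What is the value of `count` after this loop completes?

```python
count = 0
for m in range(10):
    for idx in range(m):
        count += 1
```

Triangle number: 0+1+2+...+9
`count` takes the values: 0 → 1 → 2 → 3 → 4 → 5 → 6 → 7 → 8 → 9 → 10 → 11 → 12 → 13 → 14 → 15 → 16 → 17 → 18 → 19 → 20 → 21 → 22 → 23 → 24 → 25 → 26 → 27 → 28 → 29 → … → 41 → 42 → 43 → 44 → 45

Answer: 45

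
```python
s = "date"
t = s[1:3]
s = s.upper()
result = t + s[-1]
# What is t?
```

Trace:
`s = "date"` → s = 'date'
`t = s[1:3]` → t = 'at'
`s = s.upper()` → s = 'DATE'
`result = t + s[-1]` → result = 'atE'
So t = 'at'

Answer: 'at'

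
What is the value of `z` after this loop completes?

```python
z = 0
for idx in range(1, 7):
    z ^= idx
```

XOR of 1 to 6
`z` takes the values: 0 → 1 → 3 → 0 → 4 → 1 → 7

Answer: 7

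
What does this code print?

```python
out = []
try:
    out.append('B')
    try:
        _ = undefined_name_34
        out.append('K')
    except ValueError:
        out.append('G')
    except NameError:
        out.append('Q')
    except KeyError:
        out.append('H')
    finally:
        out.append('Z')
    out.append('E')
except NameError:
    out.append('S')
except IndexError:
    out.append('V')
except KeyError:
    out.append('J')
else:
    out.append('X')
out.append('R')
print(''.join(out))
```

Execution trace: 'B' (try body) → 'Q' (inner except NameError) → 'Z' (inner finally) → 'E' (try body, no exception) → 'X' (else) → 'R' (after the try/except). Output: BQZEXR

Answer: BQZEXR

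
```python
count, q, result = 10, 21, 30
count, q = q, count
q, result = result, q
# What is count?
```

Trace:
`count, q, result = 10, 21, 30` → count = 10; q = 21; result = 30
`count, q = q, count` → count = 21; q = 10
`q, result = result, q` → q = 30; result = 10
So count = 21

Answer: 21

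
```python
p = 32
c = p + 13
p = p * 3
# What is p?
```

Trace:
`p = 32` → p = 32
`c = p + 13` → c = 45
`p = p * 3` → p = 96
So p = 96

Answer: 96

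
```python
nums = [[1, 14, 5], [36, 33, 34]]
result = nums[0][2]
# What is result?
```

Trace:
`nums = [[1, 14, 5], [36, 33, 34]]` → nums = [[1, 14, 5], [36, 33, 34]]
`result = nums[0][2]` → result = 5
So result = 5

Answer: 5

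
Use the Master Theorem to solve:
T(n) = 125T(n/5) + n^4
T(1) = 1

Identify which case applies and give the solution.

a=125, b=5, f(n)=n^4. log_5(125) = 3. Since c=4 > 3 and the regularity condition holds (125(n/5)^4 = (125/5^4)n^4 with 125/5^4 < 1), Case 3 applies: T(n) = Θ(f(n)) = O(n^4).

Answer: O(n^4) - Case 3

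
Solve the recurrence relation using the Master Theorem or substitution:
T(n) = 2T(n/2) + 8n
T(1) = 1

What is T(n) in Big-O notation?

By Master Theorem: a=2, b=2, f(n)=8n. Since log_2(2) = 1 and f(n) = Θ(n^1), Case 2 applies. T(n) = O(n log n).

Answer: O(n log n)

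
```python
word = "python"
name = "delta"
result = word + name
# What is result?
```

Trace:
`word = "python"` → word = 'python'
`name = "delta"` → name = 'delta'
`result = word + name` → result = 'pythondelta'
So result = 'pythondelta'

Answer: 'pythondelta'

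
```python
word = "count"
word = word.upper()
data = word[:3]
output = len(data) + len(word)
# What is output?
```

Trace:
`word = "count"` → word = 'count'
`word = word.upper()` → word = 'COUNT'
`data = word[:3]` → data = 'COU'
`output = len(data) + len(word)` → output = 8
So output = 8

Answer: 8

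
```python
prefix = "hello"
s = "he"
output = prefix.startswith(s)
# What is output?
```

Trace:
`prefix = "hello"` → prefix = 'hello'
`s = "he"` → s = 'he'
`output = prefix.startswith(s)` → output = True
So output = True

Answer: True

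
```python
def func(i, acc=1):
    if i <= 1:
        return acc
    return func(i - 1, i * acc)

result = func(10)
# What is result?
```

Accumulator trace (n, acc): (10, 1) -> (9, 10) -> (8, 90) -> (7, 720) -> (6, 5040) -> (5, 30240) -> (4, 151200) -> (3, 604800) -> (2, 1814400) -> (1, 3628800) -> return 3628800

Answer: 3628800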